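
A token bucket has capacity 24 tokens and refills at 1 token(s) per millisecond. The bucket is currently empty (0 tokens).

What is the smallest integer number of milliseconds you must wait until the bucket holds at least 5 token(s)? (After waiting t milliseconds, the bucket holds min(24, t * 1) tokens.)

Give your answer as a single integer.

Answer: 5

Derivation:
Need t * 1 >= 5, so t >= 5/1.
Smallest integer t = ceil(5/1) = 5.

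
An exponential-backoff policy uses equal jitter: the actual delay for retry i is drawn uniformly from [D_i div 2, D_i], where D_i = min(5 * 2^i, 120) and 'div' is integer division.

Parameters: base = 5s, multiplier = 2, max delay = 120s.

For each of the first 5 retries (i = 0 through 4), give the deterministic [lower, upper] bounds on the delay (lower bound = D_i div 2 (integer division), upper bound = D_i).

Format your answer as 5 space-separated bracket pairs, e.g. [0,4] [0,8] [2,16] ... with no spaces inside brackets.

Computing bounds per retry:
  i=0: D_i=min(5*2^0,120)=5, bounds=[2,5]
  i=1: D_i=min(5*2^1,120)=10, bounds=[5,10]
  i=2: D_i=min(5*2^2,120)=20, bounds=[10,20]
  i=3: D_i=min(5*2^3,120)=40, bounds=[20,40]
  i=4: D_i=min(5*2^4,120)=80, bounds=[40,80]

Answer: [2,5] [5,10] [10,20] [20,40] [40,80]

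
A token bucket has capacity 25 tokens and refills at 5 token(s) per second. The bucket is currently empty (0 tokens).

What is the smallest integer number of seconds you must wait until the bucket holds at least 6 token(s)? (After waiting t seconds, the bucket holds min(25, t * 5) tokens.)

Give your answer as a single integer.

Need t * 5 >= 6, so t >= 6/5.
Smallest integer t = ceil(6/5) = 2.

Answer: 2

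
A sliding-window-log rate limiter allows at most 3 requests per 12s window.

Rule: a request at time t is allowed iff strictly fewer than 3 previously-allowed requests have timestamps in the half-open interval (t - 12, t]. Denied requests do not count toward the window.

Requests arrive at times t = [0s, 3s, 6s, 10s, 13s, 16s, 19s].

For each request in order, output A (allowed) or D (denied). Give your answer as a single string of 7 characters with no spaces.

Answer: AAADAAA

Derivation:
Tracking allowed requests in the window:
  req#1 t=0s: ALLOW
  req#2 t=3s: ALLOW
  req#3 t=6s: ALLOW
  req#4 t=10s: DENY
  req#5 t=13s: ALLOW
  req#6 t=16s: ALLOW
  req#7 t=19s: ALLOW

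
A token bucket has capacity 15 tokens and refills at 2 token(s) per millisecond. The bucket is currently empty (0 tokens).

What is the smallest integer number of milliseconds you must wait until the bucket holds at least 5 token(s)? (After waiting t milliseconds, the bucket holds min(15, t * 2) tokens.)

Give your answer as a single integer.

Need t * 2 >= 5, so t >= 5/2.
Smallest integer t = ceil(5/2) = 3.

Answer: 3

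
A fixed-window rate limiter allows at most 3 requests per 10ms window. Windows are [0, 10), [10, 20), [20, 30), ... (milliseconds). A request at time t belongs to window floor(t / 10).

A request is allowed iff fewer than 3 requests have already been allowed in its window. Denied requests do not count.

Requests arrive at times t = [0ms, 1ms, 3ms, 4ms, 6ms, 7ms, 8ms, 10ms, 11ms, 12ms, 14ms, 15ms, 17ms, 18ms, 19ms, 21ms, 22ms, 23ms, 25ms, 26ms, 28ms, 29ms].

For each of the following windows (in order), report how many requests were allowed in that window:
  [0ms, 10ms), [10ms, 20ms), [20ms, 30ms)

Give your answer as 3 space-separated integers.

Answer: 3 3 3

Derivation:
Processing requests:
  req#1 t=0ms (window 0): ALLOW
  req#2 t=1ms (window 0): ALLOW
  req#3 t=3ms (window 0): ALLOW
  req#4 t=4ms (window 0): DENY
  req#5 t=6ms (window 0): DENY
  req#6 t=7ms (window 0): DENY
  req#7 t=8ms (window 0): DENY
  req#8 t=10ms (window 1): ALLOW
  req#9 t=11ms (window 1): ALLOW
  req#10 t=12ms (window 1): ALLOW
  req#11 t=14ms (window 1): DENY
  req#12 t=15ms (window 1): DENY
  req#13 t=17ms (window 1): DENY
  req#14 t=18ms (window 1): DENY
  req#15 t=19ms (window 1): DENY
  req#16 t=21ms (window 2): ALLOW
  req#17 t=22ms (window 2): ALLOW
  req#18 t=23ms (window 2): ALLOW
  req#19 t=25ms (window 2): DENY
  req#20 t=26ms (window 2): DENY
  req#21 t=28ms (window 2): DENY
  req#22 t=29ms (window 2): DENY

Allowed counts by window: 3 3 3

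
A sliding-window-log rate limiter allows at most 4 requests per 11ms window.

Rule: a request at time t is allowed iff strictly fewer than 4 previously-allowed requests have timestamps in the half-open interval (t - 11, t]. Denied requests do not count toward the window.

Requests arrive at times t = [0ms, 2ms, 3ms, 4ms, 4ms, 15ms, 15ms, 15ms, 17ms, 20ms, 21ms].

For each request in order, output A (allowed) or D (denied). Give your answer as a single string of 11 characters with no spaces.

Answer: AAAADAAAADD

Derivation:
Tracking allowed requests in the window:
  req#1 t=0ms: ALLOW
  req#2 t=2ms: ALLOW
  req#3 t=3ms: ALLOW
  req#4 t=4ms: ALLOW
  req#5 t=4ms: DENY
  req#6 t=15ms: ALLOW
  req#7 t=15ms: ALLOW
  req#8 t=15ms: ALLOW
  req#9 t=17ms: ALLOW
  req#10 t=20ms: DENY
  req#11 t=21ms: DENY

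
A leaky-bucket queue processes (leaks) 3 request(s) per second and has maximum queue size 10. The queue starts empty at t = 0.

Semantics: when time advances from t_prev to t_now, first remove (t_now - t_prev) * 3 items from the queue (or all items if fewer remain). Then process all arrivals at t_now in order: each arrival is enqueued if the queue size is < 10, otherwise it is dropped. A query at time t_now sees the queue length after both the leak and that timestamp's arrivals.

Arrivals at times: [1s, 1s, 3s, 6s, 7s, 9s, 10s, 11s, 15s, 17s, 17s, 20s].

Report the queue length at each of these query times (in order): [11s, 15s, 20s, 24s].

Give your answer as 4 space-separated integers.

Answer: 1 1 1 0

Derivation:
Queue lengths at query times:
  query t=11s: backlog = 1
  query t=15s: backlog = 1
  query t=20s: backlog = 1
  query t=24s: backlog = 0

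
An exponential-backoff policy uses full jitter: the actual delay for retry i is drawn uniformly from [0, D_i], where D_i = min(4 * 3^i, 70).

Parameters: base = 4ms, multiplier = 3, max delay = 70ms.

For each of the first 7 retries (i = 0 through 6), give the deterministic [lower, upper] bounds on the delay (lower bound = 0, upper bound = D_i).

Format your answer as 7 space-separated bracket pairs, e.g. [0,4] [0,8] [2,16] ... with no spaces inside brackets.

Computing bounds per retry:
  i=0: D_i=min(4*3^0,70)=4, bounds=[0,4]
  i=1: D_i=min(4*3^1,70)=12, bounds=[0,12]
  i=2: D_i=min(4*3^2,70)=36, bounds=[0,36]
  i=3: D_i=min(4*3^3,70)=70, bounds=[0,70]
  i=4: D_i=min(4*3^4,70)=70, bounds=[0,70]
  i=5: D_i=min(4*3^5,70)=70, bounds=[0,70]
  i=6: D_i=min(4*3^6,70)=70, bounds=[0,70]

Answer: [0,4] [0,12] [0,36] [0,70] [0,70] [0,70] [0,70]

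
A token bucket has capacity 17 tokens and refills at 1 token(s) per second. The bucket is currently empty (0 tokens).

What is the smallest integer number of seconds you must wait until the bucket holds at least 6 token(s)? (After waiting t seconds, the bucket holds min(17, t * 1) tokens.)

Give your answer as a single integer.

Answer: 6

Derivation:
Need t * 1 >= 6, so t >= 6/1.
Smallest integer t = ceil(6/1) = 6.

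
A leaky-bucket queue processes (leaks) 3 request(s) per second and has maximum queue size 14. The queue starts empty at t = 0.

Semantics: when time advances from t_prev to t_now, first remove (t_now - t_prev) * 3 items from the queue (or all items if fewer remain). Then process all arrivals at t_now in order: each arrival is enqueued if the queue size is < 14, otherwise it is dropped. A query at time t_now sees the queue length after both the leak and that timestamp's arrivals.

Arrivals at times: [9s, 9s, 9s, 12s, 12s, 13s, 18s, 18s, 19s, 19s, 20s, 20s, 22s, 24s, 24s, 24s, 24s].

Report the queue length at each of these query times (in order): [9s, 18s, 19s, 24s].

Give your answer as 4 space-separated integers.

Queue lengths at query times:
  query t=9s: backlog = 3
  query t=18s: backlog = 2
  query t=19s: backlog = 2
  query t=24s: backlog = 4

Answer: 3 2 2 4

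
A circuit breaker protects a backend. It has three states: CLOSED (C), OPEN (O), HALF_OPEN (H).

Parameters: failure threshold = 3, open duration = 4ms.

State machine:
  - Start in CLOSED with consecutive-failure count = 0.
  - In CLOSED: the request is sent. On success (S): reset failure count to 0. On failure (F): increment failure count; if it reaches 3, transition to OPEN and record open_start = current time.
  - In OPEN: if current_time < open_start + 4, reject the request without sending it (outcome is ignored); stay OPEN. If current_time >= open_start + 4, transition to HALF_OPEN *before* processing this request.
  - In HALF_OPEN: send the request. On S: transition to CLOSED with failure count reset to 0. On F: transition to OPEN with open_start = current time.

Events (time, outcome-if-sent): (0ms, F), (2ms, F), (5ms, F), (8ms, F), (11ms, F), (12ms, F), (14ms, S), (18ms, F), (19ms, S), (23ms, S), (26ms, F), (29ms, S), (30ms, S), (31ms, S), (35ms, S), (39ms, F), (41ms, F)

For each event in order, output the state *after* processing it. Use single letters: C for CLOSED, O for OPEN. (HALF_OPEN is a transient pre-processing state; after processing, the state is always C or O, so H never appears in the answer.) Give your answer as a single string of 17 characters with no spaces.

Answer: CCOOOOOOOCCCCCCCC

Derivation:
State after each event:
  event#1 t=0ms outcome=F: state=CLOSED
  event#2 t=2ms outcome=F: state=CLOSED
  event#3 t=5ms outcome=F: state=OPEN
  event#4 t=8ms outcome=F: state=OPEN
  event#5 t=11ms outcome=F: state=OPEN
  event#6 t=12ms outcome=F: state=OPEN
  event#7 t=14ms outcome=S: state=OPEN
  event#8 t=18ms outcome=F: state=OPEN
  event#9 t=19ms outcome=S: state=OPEN
  event#10 t=23ms outcome=S: state=CLOSED
  event#11 t=26ms outcome=F: state=CLOSED
  event#12 t=29ms outcome=S: state=CLOSED
  event#13 t=30ms outcome=S: state=CLOSED
  event#14 t=31ms outcome=S: state=CLOSED
  event#15 t=35ms outcome=S: state=CLOSED
  event#16 t=39ms outcome=F: state=CLOSED
  event#17 t=41ms outcome=F: state=CLOSED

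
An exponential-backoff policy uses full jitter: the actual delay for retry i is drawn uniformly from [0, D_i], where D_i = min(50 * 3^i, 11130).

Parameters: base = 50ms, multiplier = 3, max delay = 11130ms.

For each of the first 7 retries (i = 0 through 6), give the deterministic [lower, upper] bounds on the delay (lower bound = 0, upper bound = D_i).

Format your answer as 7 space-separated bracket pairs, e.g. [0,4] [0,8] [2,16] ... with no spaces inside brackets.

Answer: [0,50] [0,150] [0,450] [0,1350] [0,4050] [0,11130] [0,11130]

Derivation:
Computing bounds per retry:
  i=0: D_i=min(50*3^0,11130)=50, bounds=[0,50]
  i=1: D_i=min(50*3^1,11130)=150, bounds=[0,150]
  i=2: D_i=min(50*3^2,11130)=450, bounds=[0,450]
  i=3: D_i=min(50*3^3,11130)=1350, bounds=[0,1350]
  i=4: D_i=min(50*3^4,11130)=4050, bounds=[0,4050]
  i=5: D_i=min(50*3^5,11130)=11130, bounds=[0,11130]
  i=6: D_i=min(50*3^6,11130)=11130, bounds=[0,11130]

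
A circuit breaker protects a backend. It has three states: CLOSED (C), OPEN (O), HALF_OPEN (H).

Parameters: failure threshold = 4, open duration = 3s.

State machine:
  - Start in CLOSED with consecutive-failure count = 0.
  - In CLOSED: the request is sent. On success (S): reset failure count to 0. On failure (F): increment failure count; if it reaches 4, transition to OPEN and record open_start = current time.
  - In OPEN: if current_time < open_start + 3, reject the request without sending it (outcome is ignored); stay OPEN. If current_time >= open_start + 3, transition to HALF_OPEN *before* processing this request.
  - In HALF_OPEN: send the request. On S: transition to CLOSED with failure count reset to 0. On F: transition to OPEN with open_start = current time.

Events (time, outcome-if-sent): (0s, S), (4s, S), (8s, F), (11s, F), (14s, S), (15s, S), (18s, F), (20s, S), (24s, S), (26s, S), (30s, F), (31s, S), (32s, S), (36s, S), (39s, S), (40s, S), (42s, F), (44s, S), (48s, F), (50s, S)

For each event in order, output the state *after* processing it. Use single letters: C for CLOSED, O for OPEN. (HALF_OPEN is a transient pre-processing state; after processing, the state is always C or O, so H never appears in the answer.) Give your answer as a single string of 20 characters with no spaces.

Answer: CCCCCCCCCCCCCCCCCCCC

Derivation:
State after each event:
  event#1 t=0s outcome=S: state=CLOSED
  event#2 t=4s outcome=S: state=CLOSED
  event#3 t=8s outcome=F: state=CLOSED
  event#4 t=11s outcome=F: state=CLOSED
  event#5 t=14s outcome=S: state=CLOSED
  event#6 t=15s outcome=S: state=CLOSED
  event#7 t=18s outcome=F: state=CLOSED
  event#8 t=20s outcome=S: state=CLOSED
  event#9 t=24s outcome=S: state=CLOSED
  event#10 t=26s outcome=S: state=CLOSED
  event#11 t=30s outcome=F: state=CLOSED
  event#12 t=31s outcome=S: state=CLOSED
  event#13 t=32s outcome=S: state=CLOSED
  event#14 t=36s outcome=S: state=CLOSED
  event#15 t=39s outcome=S: state=CLOSED
  event#16 t=40s outcome=S: state=CLOSED
  event#17 t=42s outcome=F: state=CLOSED
  event#18 t=44s outcome=S: state=CLOSED
  event#19 t=48s outcome=F: state=CLOSED
  event#20 t=50s outcome=S: state=CLOSED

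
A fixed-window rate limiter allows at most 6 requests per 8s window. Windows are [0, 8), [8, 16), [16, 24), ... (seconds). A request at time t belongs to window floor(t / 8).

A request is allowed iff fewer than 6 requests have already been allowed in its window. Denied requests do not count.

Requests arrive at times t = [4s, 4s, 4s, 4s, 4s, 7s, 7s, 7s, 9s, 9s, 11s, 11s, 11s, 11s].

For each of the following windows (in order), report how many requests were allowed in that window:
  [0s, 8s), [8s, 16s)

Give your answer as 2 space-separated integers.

Processing requests:
  req#1 t=4s (window 0): ALLOW
  req#2 t=4s (window 0): ALLOW
  req#3 t=4s (window 0): ALLOW
  req#4 t=4s (window 0): ALLOW
  req#5 t=4s (window 0): ALLOW
  req#6 t=7s (window 0): ALLOW
  req#7 t=7s (window 0): DENY
  req#8 t=7s (window 0): DENY
  req#9 t=9s (window 1): ALLOW
  req#10 t=9s (window 1): ALLOW
  req#11 t=11s (window 1): ALLOW
  req#12 t=11s (window 1): ALLOW
  req#13 t=11s (window 1): ALLOW
  req#14 t=11s (window 1): ALLOW

Allowed counts by window: 6 6

Answer: 6 6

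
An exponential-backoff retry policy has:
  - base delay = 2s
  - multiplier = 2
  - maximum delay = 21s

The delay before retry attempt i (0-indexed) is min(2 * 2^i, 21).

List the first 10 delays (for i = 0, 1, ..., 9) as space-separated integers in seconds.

Computing each delay:
  i=0: min(2*2^0, 21) = 2
  i=1: min(2*2^1, 21) = 4
  i=2: min(2*2^2, 21) = 8
  i=3: min(2*2^3, 21) = 16
  i=4: min(2*2^4, 21) = 21
  i=5: min(2*2^5, 21) = 21
  i=6: min(2*2^6, 21) = 21
  i=7: min(2*2^7, 21) = 21
  i=8: min(2*2^8, 21) = 21
  i=9: min(2*2^9, 21) = 21

Answer: 2 4 8 16 21 21 21 21 21 21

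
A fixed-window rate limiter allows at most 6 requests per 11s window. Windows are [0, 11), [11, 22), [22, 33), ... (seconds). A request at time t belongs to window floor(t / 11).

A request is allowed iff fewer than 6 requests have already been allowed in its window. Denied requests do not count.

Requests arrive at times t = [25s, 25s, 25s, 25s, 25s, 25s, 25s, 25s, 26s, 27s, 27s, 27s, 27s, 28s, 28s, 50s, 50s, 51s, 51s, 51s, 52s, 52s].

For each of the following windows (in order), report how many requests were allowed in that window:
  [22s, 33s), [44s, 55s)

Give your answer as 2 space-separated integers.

Processing requests:
  req#1 t=25s (window 2): ALLOW
  req#2 t=25s (window 2): ALLOW
  req#3 t=25s (window 2): ALLOW
  req#4 t=25s (window 2): ALLOW
  req#5 t=25s (window 2): ALLOW
  req#6 t=25s (window 2): ALLOW
  req#7 t=25s (window 2): DENY
  req#8 t=25s (window 2): DENY
  req#9 t=26s (window 2): DENY
  req#10 t=27s (window 2): DENY
  req#11 t=27s (window 2): DENY
  req#12 t=27s (window 2): DENY
  req#13 t=27s (window 2): DENY
  req#14 t=28s (window 2): DENY
  req#15 t=28s (window 2): DENY
  req#16 t=50s (window 4): ALLOW
  req#17 t=50s (window 4): ALLOW
  req#18 t=51s (window 4): ALLOW
  req#19 t=51s (window 4): ALLOW
  req#20 t=51s (window 4): ALLOW
  req#21 t=52s (window 4): ALLOW
  req#22 t=52s (window 4): DENY

Allowed counts by window: 6 6

Answer: 6 6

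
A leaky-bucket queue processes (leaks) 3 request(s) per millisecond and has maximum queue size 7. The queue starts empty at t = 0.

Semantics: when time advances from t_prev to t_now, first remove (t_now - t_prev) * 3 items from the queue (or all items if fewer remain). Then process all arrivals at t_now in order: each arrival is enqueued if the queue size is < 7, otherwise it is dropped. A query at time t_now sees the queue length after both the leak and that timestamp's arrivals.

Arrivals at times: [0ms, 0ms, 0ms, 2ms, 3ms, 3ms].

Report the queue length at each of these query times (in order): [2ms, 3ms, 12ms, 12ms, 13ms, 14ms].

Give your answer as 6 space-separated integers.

Queue lengths at query times:
  query t=2ms: backlog = 1
  query t=3ms: backlog = 2
  query t=12ms: backlog = 0
  query t=12ms: backlog = 0
  query t=13ms: backlog = 0
  query t=14ms: backlog = 0

Answer: 1 2 0 0 0 0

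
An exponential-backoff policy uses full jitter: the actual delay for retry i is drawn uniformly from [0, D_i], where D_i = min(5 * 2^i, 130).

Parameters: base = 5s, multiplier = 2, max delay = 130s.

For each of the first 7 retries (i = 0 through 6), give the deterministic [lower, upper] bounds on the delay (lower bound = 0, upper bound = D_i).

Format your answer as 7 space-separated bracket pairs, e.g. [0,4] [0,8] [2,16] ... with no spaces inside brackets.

Answer: [0,5] [0,10] [0,20] [0,40] [0,80] [0,130] [0,130]

Derivation:
Computing bounds per retry:
  i=0: D_i=min(5*2^0,130)=5, bounds=[0,5]
  i=1: D_i=min(5*2^1,130)=10, bounds=[0,10]
  i=2: D_i=min(5*2^2,130)=20, bounds=[0,20]
  i=3: D_i=min(5*2^3,130)=40, bounds=[0,40]
  i=4: D_i=min(5*2^4,130)=80, bounds=[0,80]
  i=5: D_i=min(5*2^5,130)=130, bounds=[0,130]
  i=6: D_i=min(5*2^6,130)=130, bounds=[0,130]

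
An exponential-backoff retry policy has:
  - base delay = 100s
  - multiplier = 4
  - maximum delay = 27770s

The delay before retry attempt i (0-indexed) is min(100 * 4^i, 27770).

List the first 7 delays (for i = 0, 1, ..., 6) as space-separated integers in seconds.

Answer: 100 400 1600 6400 25600 27770 27770

Derivation:
Computing each delay:
  i=0: min(100*4^0, 27770) = 100
  i=1: min(100*4^1, 27770) = 400
  i=2: min(100*4^2, 27770) = 1600
  i=3: min(100*4^3, 27770) = 6400
  i=4: min(100*4^4, 27770) = 25600
  i=5: min(100*4^5, 27770) = 27770
  i=6: min(100*4^6, 27770) = 27770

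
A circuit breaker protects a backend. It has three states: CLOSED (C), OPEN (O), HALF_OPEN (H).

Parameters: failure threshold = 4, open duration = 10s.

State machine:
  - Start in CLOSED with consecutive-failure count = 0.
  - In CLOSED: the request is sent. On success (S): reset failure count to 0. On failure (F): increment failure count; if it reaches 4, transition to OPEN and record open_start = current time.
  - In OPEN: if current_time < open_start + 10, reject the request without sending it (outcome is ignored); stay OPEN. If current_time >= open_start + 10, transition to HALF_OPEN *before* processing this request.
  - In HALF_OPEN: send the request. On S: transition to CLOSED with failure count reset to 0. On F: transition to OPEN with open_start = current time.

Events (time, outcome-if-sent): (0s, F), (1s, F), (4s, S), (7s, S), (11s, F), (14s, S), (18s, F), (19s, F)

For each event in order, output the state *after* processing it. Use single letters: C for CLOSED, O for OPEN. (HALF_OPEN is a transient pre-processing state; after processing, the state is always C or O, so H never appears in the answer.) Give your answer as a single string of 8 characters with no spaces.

State after each event:
  event#1 t=0s outcome=F: state=CLOSED
  event#2 t=1s outcome=F: state=CLOSED
  event#3 t=4s outcome=S: state=CLOSED
  event#4 t=7s outcome=S: state=CLOSED
  event#5 t=11s outcome=F: state=CLOSED
  event#6 t=14s outcome=S: state=CLOSED
  event#7 t=18s outcome=F: state=CLOSED
  event#8 t=19s outcome=F: state=CLOSED

Answer: CCCCCCCC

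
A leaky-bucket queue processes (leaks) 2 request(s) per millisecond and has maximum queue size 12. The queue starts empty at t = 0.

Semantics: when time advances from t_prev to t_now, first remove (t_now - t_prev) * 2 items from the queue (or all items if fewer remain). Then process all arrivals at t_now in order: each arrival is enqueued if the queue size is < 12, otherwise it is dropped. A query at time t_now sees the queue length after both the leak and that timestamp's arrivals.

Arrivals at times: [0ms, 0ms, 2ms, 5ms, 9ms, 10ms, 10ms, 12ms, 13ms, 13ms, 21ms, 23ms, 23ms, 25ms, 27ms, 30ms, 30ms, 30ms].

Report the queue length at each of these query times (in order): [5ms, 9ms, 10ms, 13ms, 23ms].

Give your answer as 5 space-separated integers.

Queue lengths at query times:
  query t=5ms: backlog = 1
  query t=9ms: backlog = 1
  query t=10ms: backlog = 2
  query t=13ms: backlog = 2
  query t=23ms: backlog = 2

Answer: 1 1 2 2 2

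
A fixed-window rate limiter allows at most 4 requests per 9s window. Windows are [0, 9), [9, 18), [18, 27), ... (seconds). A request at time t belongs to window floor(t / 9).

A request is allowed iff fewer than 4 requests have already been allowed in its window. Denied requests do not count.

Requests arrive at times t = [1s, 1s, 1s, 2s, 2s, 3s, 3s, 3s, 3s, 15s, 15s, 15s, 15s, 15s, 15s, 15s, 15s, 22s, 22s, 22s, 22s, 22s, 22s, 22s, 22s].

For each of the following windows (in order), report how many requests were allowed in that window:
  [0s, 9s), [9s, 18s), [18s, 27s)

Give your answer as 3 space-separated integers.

Answer: 4 4 4

Derivation:
Processing requests:
  req#1 t=1s (window 0): ALLOW
  req#2 t=1s (window 0): ALLOW
  req#3 t=1s (window 0): ALLOW
  req#4 t=2s (window 0): ALLOW
  req#5 t=2s (window 0): DENY
  req#6 t=3s (window 0): DENY
  req#7 t=3s (window 0): DENY
  req#8 t=3s (window 0): DENY
  req#9 t=3s (window 0): DENY
  req#10 t=15s (window 1): ALLOW
  req#11 t=15s (window 1): ALLOW
  req#12 t=15s (window 1): ALLOW
  req#13 t=15s (window 1): ALLOW
  req#14 t=15s (window 1): DENY
  req#15 t=15s (window 1): DENY
  req#16 t=15s (window 1): DENY
  req#17 t=15s (window 1): DENY
  req#18 t=22s (window 2): ALLOW
  req#19 t=22s (window 2): ALLOW
  req#20 t=22s (window 2): ALLOW
  req#21 t=22s (window 2): ALLOW
  req#22 t=22s (window 2): DENY
  req#23 t=22s (window 2): DENY
  req#24 t=22s (window 2): DENY
  req#25 t=22s (window 2): DENY

Allowed counts by window: 4 4 4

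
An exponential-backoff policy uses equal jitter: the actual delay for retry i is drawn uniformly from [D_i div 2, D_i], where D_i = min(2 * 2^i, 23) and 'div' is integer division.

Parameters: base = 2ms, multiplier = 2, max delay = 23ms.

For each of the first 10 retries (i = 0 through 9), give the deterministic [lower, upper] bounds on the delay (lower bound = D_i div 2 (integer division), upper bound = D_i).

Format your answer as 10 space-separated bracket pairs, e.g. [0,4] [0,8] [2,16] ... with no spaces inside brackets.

Answer: [1,2] [2,4] [4,8] [8,16] [11,23] [11,23] [11,23] [11,23] [11,23] [11,23]

Derivation:
Computing bounds per retry:
  i=0: D_i=min(2*2^0,23)=2, bounds=[1,2]
  i=1: D_i=min(2*2^1,23)=4, bounds=[2,4]
  i=2: D_i=min(2*2^2,23)=8, bounds=[4,8]
  i=3: D_i=min(2*2^3,23)=16, bounds=[8,16]
  i=4: D_i=min(2*2^4,23)=23, bounds=[11,23]
  i=5: D_i=min(2*2^5,23)=23, bounds=[11,23]
  i=6: D_i=min(2*2^6,23)=23, bounds=[11,23]
  i=7: D_i=min(2*2^7,23)=23, bounds=[11,23]
  i=8: D_i=min(2*2^8,23)=23, bounds=[11,23]
  i=9: D_i=min(2*2^9,23)=23, bounds=[11,23]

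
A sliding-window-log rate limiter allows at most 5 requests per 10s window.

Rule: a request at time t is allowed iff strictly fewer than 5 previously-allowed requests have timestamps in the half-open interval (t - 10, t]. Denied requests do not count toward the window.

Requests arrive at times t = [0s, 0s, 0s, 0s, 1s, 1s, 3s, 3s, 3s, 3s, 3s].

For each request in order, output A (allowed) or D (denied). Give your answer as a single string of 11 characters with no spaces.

Answer: AAAAADDDDDD

Derivation:
Tracking allowed requests in the window:
  req#1 t=0s: ALLOW
  req#2 t=0s: ALLOW
  req#3 t=0s: ALLOW
  req#4 t=0s: ALLOW
  req#5 t=1s: ALLOW
  req#6 t=1s: DENY
  req#7 t=3s: DENY
  req#8 t=3s: DENY
  req#9 t=3s: DENY
  req#10 t=3s: DENY
  req#11 t=3s: DENY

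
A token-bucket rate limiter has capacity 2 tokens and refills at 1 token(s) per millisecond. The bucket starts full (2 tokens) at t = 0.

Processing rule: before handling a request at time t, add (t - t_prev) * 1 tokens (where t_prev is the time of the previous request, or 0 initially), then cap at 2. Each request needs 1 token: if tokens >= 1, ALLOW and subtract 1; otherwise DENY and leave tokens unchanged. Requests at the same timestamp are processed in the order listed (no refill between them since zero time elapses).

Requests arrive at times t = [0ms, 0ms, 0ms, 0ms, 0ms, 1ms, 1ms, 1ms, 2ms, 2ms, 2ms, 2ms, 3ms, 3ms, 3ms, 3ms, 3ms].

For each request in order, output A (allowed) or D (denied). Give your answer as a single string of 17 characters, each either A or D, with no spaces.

Simulating step by step:
  req#1 t=0ms: ALLOW
  req#2 t=0ms: ALLOW
  req#3 t=0ms: DENY
  req#4 t=0ms: DENY
  req#5 t=0ms: DENY
  req#6 t=1ms: ALLOW
  req#7 t=1ms: DENY
  req#8 t=1ms: DENY
  req#9 t=2ms: ALLOW
  req#10 t=2ms: DENY
  req#11 t=2ms: DENY
  req#12 t=2ms: DENY
  req#13 t=3ms: ALLOW
  req#14 t=3ms: DENY
  req#15 t=3ms: DENY
  req#16 t=3ms: DENY
  req#17 t=3ms: DENY

Answer: AADDDADDADDDADDDD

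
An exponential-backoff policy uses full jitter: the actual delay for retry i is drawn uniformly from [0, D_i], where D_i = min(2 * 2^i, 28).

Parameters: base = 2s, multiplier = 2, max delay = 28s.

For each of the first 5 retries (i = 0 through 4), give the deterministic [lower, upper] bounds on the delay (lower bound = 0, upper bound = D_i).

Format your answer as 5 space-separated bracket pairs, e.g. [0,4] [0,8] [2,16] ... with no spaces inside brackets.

Answer: [0,2] [0,4] [0,8] [0,16] [0,28]

Derivation:
Computing bounds per retry:
  i=0: D_i=min(2*2^0,28)=2, bounds=[0,2]
  i=1: D_i=min(2*2^1,28)=4, bounds=[0,4]
  i=2: D_i=min(2*2^2,28)=8, bounds=[0,8]
  i=3: D_i=min(2*2^3,28)=16, bounds=[0,16]
  i=4: D_i=min(2*2^4,28)=28, bounds=[0,28]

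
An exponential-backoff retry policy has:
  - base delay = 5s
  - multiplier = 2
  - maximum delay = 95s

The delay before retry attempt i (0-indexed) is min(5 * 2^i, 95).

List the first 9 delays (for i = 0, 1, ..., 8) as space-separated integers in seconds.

Answer: 5 10 20 40 80 95 95 95 95

Derivation:
Computing each delay:
  i=0: min(5*2^0, 95) = 5
  i=1: min(5*2^1, 95) = 10
  i=2: min(5*2^2, 95) = 20
  i=3: min(5*2^3, 95) = 40
  i=4: min(5*2^4, 95) = 80
  i=5: min(5*2^5, 95) = 95
  i=6: min(5*2^6, 95) = 95
  i=7: min(5*2^7, 95) = 95
  i=8: min(5*2^8, 95) = 95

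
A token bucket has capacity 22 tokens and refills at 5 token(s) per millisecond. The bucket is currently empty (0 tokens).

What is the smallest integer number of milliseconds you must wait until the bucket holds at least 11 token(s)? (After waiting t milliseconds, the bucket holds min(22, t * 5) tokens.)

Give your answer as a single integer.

Need t * 5 >= 11, so t >= 11/5.
Smallest integer t = ceil(11/5) = 3.

Answer: 3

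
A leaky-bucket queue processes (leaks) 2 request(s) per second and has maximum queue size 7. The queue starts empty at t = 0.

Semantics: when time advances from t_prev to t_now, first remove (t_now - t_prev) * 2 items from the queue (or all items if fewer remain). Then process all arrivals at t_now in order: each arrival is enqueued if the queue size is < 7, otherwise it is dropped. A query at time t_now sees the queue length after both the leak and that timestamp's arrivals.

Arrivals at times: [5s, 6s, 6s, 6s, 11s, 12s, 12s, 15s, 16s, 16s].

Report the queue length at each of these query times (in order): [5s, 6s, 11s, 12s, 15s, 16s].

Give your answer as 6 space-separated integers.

Queue lengths at query times:
  query t=5s: backlog = 1
  query t=6s: backlog = 3
  query t=11s: backlog = 1
  query t=12s: backlog = 2
  query t=15s: backlog = 1
  query t=16s: backlog = 2

Answer: 1 3 1 2 1 2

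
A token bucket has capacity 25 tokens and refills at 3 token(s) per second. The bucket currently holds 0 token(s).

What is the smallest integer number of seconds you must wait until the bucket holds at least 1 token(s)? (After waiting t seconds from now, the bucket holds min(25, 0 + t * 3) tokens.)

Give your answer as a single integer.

Answer: 1

Derivation:
Need 0 + t * 3 >= 1, so t >= 1/3.
Smallest integer t = ceil(1/3) = 1.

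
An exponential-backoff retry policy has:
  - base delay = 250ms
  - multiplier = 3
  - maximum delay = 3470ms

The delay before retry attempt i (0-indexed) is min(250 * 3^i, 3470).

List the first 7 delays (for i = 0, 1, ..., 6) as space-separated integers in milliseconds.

Computing each delay:
  i=0: min(250*3^0, 3470) = 250
  i=1: min(250*3^1, 3470) = 750
  i=2: min(250*3^2, 3470) = 2250
  i=3: min(250*3^3, 3470) = 3470
  i=4: min(250*3^4, 3470) = 3470
  i=5: min(250*3^5, 3470) = 3470
  i=6: min(250*3^6, 3470) = 3470

Answer: 250 750 2250 3470 3470 3470 3470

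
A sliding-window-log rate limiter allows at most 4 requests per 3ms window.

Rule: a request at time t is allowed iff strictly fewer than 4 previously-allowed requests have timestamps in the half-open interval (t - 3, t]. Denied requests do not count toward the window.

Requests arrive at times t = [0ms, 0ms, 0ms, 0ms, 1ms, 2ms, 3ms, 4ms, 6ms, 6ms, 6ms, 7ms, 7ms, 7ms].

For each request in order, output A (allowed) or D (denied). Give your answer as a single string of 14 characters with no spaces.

Answer: AAAADDAAAAAADD

Derivation:
Tracking allowed requests in the window:
  req#1 t=0ms: ALLOW
  req#2 t=0ms: ALLOW
  req#3 t=0ms: ALLOW
  req#4 t=0ms: ALLOW
  req#5 t=1ms: DENY
  req#6 t=2ms: DENY
  req#7 t=3ms: ALLOW
  req#8 t=4ms: ALLOW
  req#9 t=6ms: ALLOW
  req#10 t=6ms: ALLOW
  req#11 t=6ms: ALLOW
  req#12 t=7ms: ALLOW
  req#13 t=7ms: DENY
  req#14 t=7ms: DENY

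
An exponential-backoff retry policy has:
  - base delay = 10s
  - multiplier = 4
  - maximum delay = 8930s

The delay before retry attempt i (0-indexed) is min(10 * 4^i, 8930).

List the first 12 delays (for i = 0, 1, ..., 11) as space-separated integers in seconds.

Computing each delay:
  i=0: min(10*4^0, 8930) = 10
  i=1: min(10*4^1, 8930) = 40
  i=2: min(10*4^2, 8930) = 160
  i=3: min(10*4^3, 8930) = 640
  i=4: min(10*4^4, 8930) = 2560
  i=5: min(10*4^5, 8930) = 8930
  i=6: min(10*4^6, 8930) = 8930
  i=7: min(10*4^7, 8930) = 8930
  i=8: min(10*4^8, 8930) = 8930
  i=9: min(10*4^9, 8930) = 8930
  i=10: min(10*4^10, 8930) = 8930
  i=11: min(10*4^11, 8930) = 8930

Answer: 10 40 160 640 2560 8930 8930 8930 8930 8930 8930 8930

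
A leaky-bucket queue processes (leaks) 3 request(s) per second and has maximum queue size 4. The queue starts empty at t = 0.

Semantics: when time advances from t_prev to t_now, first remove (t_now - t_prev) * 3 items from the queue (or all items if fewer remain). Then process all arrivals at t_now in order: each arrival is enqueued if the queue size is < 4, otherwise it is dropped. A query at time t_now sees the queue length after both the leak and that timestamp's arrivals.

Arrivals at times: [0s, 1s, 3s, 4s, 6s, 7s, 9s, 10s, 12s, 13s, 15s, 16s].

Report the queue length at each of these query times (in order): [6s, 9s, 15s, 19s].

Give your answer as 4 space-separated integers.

Answer: 1 1 1 0

Derivation:
Queue lengths at query times:
  query t=6s: backlog = 1
  query t=9s: backlog = 1
  query t=15s: backlog = 1
  query t=19s: backlog = 0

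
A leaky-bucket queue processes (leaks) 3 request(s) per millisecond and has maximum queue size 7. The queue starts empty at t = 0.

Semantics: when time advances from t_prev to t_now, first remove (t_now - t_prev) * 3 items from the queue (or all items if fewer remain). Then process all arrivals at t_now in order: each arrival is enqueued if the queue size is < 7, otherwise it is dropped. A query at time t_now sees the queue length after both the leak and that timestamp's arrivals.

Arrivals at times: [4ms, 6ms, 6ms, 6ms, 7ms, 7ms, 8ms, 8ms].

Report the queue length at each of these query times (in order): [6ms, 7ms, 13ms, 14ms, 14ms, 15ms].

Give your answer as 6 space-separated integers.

Queue lengths at query times:
  query t=6ms: backlog = 3
  query t=7ms: backlog = 2
  query t=13ms: backlog = 0
  query t=14ms: backlog = 0
  query t=14ms: backlog = 0
  query t=15ms: backlog = 0

Answer: 3 2 0 0 0 0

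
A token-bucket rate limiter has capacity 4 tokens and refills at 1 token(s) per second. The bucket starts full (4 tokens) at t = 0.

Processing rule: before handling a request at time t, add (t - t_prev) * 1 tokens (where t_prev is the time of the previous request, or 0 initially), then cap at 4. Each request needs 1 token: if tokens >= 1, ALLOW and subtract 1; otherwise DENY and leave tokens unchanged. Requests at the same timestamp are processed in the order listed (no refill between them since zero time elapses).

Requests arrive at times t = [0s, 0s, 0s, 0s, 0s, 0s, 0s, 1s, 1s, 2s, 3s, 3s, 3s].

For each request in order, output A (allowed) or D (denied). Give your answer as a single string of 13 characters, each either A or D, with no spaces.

Simulating step by step:
  req#1 t=0s: ALLOW
  req#2 t=0s: ALLOW
  req#3 t=0s: ALLOW
  req#4 t=0s: ALLOW
  req#5 t=0s: DENY
  req#6 t=0s: DENY
  req#7 t=0s: DENY
  req#8 t=1s: ALLOW
  req#9 t=1s: DENY
  req#10 t=2s: ALLOW
  req#11 t=3s: ALLOW
  req#12 t=3s: DENY
  req#13 t=3s: DENY

Answer: AAAADDDADAADD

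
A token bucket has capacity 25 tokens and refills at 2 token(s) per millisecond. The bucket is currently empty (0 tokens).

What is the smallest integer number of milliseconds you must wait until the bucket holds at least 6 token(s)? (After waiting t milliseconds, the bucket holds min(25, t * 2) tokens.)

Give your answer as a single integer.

Need t * 2 >= 6, so t >= 6/2.
Smallest integer t = ceil(6/2) = 3.

Answer: 3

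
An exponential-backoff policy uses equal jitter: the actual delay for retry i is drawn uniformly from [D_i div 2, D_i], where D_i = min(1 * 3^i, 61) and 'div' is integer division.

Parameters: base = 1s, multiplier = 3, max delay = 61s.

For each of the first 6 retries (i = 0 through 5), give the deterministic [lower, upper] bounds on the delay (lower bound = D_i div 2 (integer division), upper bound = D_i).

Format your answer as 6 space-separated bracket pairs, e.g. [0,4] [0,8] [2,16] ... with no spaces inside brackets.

Answer: [0,1] [1,3] [4,9] [13,27] [30,61] [30,61]

Derivation:
Computing bounds per retry:
  i=0: D_i=min(1*3^0,61)=1, bounds=[0,1]
  i=1: D_i=min(1*3^1,61)=3, bounds=[1,3]
  i=2: D_i=min(1*3^2,61)=9, bounds=[4,9]
  i=3: D_i=min(1*3^3,61)=27, bounds=[13,27]
  i=4: D_i=min(1*3^4,61)=61, bounds=[30,61]
  i=5: D_i=min(1*3^5,61)=61, bounds=[30,61]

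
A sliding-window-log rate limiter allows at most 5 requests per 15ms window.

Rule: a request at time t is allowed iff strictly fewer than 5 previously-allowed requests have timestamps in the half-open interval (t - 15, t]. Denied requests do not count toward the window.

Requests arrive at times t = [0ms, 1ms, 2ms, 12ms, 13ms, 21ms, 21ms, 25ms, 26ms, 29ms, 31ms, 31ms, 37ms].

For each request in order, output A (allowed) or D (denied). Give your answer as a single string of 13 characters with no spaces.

Tracking allowed requests in the window:
  req#1 t=0ms: ALLOW
  req#2 t=1ms: ALLOW
  req#3 t=2ms: ALLOW
  req#4 t=12ms: ALLOW
  req#5 t=13ms: ALLOW
  req#6 t=21ms: ALLOW
  req#7 t=21ms: ALLOW
  req#8 t=25ms: ALLOW
  req#9 t=26ms: DENY
  req#10 t=29ms: ALLOW
  req#11 t=31ms: ALLOW
  req#12 t=31ms: DENY
  req#13 t=37ms: ALLOW

Answer: AAAAAAAADAADA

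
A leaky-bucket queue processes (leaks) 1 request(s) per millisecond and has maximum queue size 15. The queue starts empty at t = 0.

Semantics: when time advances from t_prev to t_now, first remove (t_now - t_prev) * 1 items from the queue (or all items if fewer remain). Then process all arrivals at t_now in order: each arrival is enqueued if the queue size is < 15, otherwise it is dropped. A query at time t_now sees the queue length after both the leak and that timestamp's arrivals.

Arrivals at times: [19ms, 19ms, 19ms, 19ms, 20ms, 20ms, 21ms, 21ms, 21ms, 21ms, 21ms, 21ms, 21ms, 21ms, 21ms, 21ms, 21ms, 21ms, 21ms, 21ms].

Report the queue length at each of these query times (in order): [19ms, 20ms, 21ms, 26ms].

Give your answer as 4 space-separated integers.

Queue lengths at query times:
  query t=19ms: backlog = 4
  query t=20ms: backlog = 5
  query t=21ms: backlog = 15
  query t=26ms: backlog = 10

Answer: 4 5 15 10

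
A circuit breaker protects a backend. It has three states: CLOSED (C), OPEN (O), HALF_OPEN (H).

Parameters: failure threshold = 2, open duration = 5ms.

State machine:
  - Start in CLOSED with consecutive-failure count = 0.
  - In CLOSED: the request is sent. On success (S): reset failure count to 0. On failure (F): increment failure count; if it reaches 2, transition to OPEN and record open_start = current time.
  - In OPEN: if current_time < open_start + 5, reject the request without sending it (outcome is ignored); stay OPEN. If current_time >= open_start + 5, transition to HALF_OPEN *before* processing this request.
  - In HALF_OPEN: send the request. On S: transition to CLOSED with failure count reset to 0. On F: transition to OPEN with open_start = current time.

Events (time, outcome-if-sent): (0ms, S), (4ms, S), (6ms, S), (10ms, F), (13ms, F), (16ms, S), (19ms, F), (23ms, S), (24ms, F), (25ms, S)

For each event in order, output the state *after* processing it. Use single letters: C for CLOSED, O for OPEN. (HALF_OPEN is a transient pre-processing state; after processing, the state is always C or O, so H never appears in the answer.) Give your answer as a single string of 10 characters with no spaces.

State after each event:
  event#1 t=0ms outcome=S: state=CLOSED
  event#2 t=4ms outcome=S: state=CLOSED
  event#3 t=6ms outcome=S: state=CLOSED
  event#4 t=10ms outcome=F: state=CLOSED
  event#5 t=13ms outcome=F: state=OPEN
  event#6 t=16ms outcome=S: state=OPEN
  event#7 t=19ms outcome=F: state=OPEN
  event#8 t=23ms outcome=S: state=OPEN
  event#9 t=24ms outcome=F: state=OPEN
  event#10 t=25ms outcome=S: state=OPEN

Answer: CCCCOOOOOO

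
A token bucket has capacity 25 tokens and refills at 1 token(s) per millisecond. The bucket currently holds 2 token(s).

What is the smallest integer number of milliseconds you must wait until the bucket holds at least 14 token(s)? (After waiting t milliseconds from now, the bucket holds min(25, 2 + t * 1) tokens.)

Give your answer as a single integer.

Answer: 12

Derivation:
Need 2 + t * 1 >= 14, so t >= 12/1.
Smallest integer t = ceil(12/1) = 12.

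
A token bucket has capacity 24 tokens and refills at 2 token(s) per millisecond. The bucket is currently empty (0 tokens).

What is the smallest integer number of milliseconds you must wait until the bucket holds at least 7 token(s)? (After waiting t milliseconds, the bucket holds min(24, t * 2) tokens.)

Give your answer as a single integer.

Answer: 4

Derivation:
Need t * 2 >= 7, so t >= 7/2.
Smallest integer t = ceil(7/2) = 4.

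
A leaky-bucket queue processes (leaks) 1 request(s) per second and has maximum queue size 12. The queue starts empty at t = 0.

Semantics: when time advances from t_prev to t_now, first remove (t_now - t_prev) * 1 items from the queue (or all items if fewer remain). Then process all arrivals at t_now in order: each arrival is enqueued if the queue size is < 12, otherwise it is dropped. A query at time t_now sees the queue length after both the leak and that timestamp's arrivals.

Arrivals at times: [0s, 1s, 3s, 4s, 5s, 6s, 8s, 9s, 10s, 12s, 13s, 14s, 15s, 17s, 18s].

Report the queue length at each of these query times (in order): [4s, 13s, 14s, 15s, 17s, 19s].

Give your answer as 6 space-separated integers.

Answer: 1 1 1 1 1 0

Derivation:
Queue lengths at query times:
  query t=4s: backlog = 1
  query t=13s: backlog = 1
  query t=14s: backlog = 1
  query t=15s: backlog = 1
  query t=17s: backlog = 1
  query t=19s: backlog = 0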